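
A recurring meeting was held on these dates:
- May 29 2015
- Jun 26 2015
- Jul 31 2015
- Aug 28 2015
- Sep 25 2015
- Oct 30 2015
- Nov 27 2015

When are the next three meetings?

Dec 25 2015, Jan 29 2016, Feb 26 2016

These are Fridays with 28, 35, 28, 28, 35, 28-day gaps.
Each is the final Friday of its month — May 29 2015 is past the 28th, so '4th Friday' doesn't fit.
Last Friday of December 2015: Dec 25 2015.
January 2016 ends with Friday Jan 29 2016.
February 2016 ends with Friday Feb 26 2016.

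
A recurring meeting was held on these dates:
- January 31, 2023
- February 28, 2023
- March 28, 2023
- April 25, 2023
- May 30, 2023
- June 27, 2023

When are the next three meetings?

July 25, 2023; August 29, 2023; September 26, 2023

All Tuesdays; the gaps (28, 28, 28, 35, 28) vary with month length.
This is the last Tuesday of each month.
Last Tuesday of July 2023: July 25, 2023.
August 2023 ends with Tuesday August 29, 2023.
Last Tuesday of September 2023: September 26, 2023.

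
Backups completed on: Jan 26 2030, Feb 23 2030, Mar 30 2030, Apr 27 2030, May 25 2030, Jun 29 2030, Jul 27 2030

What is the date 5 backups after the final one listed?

Dec 28 2030

All Saturdays; the gaps (28, 35, 28, 28, 35, 28) vary with month length.
This is the last Saturday of each month.
Last Saturday of August 2030: Aug 31 2030.
September 2030 ends with Saturday Sep 28 2030.
October 2030 ends with Saturday Oct 26 2030.
Last Saturday of November 2030: Nov 30 2030.
December 2030 ends with Saturday Dec 28 2030.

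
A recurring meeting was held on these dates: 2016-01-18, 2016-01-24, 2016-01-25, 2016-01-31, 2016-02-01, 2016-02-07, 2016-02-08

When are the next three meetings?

Every event lands on a Monday or Sunday (gaps cycle 6, 1, 6, 1, 6, 1).
So the schedule is: every Monday and Sunday.
Next Sunday: 2016-02-14.
Next Monday: 2016-02-15.
Next Sunday: 2016-02-21.

2016-02-14, 2016-02-15, 2016-02-21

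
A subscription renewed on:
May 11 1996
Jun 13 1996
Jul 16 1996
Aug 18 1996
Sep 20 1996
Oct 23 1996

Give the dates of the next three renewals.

Nov 25 1996, Dec 28 1996, Jan 30 1997

The spacing is 33, 33, 33, 33, 33 days — always 33 days.
Oct 23 1996 + 33 days = Nov 25 1996.
Nov 25 1996 + 33 days = Dec 28 1996.
Dec 28 1996 + 33 days = Jan 30 1997.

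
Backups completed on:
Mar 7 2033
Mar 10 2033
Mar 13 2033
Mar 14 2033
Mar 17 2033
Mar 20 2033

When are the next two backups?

Mar 21 2033, Mar 24 2033

Every event lands on a Monday or Thursday or Sunday (gaps cycle 3, 3, 1, 3, 3).
So the schedule is: every Monday, Thursday and Sunday.
The following Monday is Mar 21 2033.
Next Thursday: Mar 24 2033.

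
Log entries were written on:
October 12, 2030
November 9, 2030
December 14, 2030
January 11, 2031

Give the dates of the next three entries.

These are Saturdays at 28- or 35-day spacing (28, 35, 28).
The pattern: 2nd Saturday of the month.
2nd Saturday of February 2031: February 8, 2031.
March 2031 — 2nd Saturday is March 8, 2031.
2nd Saturday of April 2031: April 12, 2031.

February 8, 2031; March 8, 2031; April 12, 2031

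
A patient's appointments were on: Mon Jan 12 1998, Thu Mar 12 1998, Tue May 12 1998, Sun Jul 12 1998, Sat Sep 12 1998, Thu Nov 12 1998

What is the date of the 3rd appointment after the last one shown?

Each date is the 12th; the gaps (59, 61, 61, 62, 61) track the month lengths.
The rule is the 12th of every 2 months.
Next: January 1999 → Tue Jan 12 1999.
March 1999: Fri Mar 12 1999.
May 1999: Wed May 12 1999.

Wed May 12 1999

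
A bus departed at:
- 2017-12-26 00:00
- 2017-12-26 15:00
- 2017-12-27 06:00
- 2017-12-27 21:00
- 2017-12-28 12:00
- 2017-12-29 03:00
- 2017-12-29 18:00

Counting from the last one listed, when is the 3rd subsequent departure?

2017-12-31 15:00

Gaps: 15, 15, 15, 15, 15, 15 hours — each event is 15 hours after the previous one.
2017-12-29 18:00 + 15 h = 2017-12-30 09:00.
2017-12-30 09:00 + 15 h = 2017-12-31 00:00.
2017-12-31 00:00 + 15 h = 2017-12-31 15:00.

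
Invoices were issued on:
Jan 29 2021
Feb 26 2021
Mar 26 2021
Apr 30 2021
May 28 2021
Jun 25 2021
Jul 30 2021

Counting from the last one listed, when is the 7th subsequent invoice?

Feb 25 2022

Every date is a Friday; gaps 28, 28, 35, 28, 28, 35 days.
Each is the last Friday of its month (at least one falls on the 29th or later, ruling out '4th Friday').
Last Friday of August 2021: Aug 27 2021.
September 2021 ends with Friday Sep 24 2021.
October 2021 ends with Friday Oct 29 2021.
Last Friday of November 2021: Nov 26 2021.
Last Friday of December 2021: Dec 31 2021.
Last Friday of January 2022: Jan 28 2022.
Last Friday of February 2022: Feb 25 2022.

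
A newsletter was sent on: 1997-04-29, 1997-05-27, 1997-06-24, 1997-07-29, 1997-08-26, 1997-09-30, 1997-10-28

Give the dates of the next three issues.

All Tuesdays; the gaps (28, 28, 35, 28, 35, 28) vary with month length.
This is the last Tuesday of each month.
Last Tuesday of November 1997: 1997-11-25.
December 1997 ends with Tuesday 1997-12-30.
Last Tuesday of January 1998: 1998-01-27.

1997-11-25, 1997-12-30, 1998-01-27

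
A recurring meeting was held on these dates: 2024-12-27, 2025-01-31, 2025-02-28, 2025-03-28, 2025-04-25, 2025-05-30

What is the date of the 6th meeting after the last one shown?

2025-11-28

Every date is a Friday; gaps 35, 28, 28, 28, 35 days.
Each is the last Friday of its month (at least one falls on the 29th or later, ruling out '4th Friday').
Last Friday of June 2025: 2025-06-27.
July 2025 ends with Friday 2025-07-25.
August 2025 ends with Friday 2025-08-29.
Last Friday of September 2025: 2025-09-26.
October 2025 ends with Friday 2025-10-31.
Last Friday of November 2025: 2025-11-28.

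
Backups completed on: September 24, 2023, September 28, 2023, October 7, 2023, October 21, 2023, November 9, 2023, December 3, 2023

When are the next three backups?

January 1, 2024; February 4, 2024; March 14, 2024

Gaps: 4, 9, 14, 19, 24 days — each gap is 5 larger than the previous one.
Next gap: 29 days. December 3, 2023 + 29 days = January 1, 2024.
Next gap: 34 days. January 1, 2024 + 34 days = February 4, 2024.
Next gap: 39 days. February 4, 2024 + 39 days = March 14, 2024.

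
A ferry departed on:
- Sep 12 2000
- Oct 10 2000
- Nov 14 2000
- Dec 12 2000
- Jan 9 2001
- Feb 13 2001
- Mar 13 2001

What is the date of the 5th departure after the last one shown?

Aug 14 2001

All dates are Tuesdays, 28, 35, 28, 28, 35, 28 days apart.
Specifically, the 2nd Tuesday of each month.
2nd Tuesday of April 2001: Apr 10 2001.
May 2001 — 2nd Tuesday is May 8 2001.
June 2001 — 2nd Tuesday is Jun 12 2001.
2nd Tuesday of July 2001: Jul 10 2001.
August 2001 — 2nd Tuesday is Aug 14 2001.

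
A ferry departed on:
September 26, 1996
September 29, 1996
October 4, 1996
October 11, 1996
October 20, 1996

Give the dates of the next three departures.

Intervals are 3, 5, 7, 9 days — an arithmetic progression with common difference 2.
Next gap: 11 days. October 20, 1996 + 11 days = October 31, 1996.
Next gap: 13 days. October 31, 1996 + 13 days = November 13, 1996.
Next gap: 15 days. November 13, 1996 + 15 days = November 28, 1996.

October 31, 1996; November 13, 1996; November 28, 1996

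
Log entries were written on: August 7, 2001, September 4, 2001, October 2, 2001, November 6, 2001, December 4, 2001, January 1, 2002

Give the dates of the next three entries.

These are Tuesdays at 28- or 35-day spacing (28, 28, 35, 28, 28).
The pattern: 1st Tuesday of the month.
1st Tuesday of February 2002: February 5, 2002.
March 2002 — 1st Tuesday is March 5, 2002.
April 2002 — 1st Tuesday is April 2, 2002.

February 5, 2002; March 5, 2002; April 2, 2002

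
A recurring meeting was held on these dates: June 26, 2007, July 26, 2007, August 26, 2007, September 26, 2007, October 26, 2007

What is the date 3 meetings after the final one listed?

Gaps: 30, 31, 31, 30 days — not constant. Every event is on the 26th of the month.
Pattern: the 26th of each month.
November 2007: November 26, 2007.
December 2007: December 26, 2007.
January 2008: January 26, 2008.

January 26, 2008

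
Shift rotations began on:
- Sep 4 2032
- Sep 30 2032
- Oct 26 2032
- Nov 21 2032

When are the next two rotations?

Dec 17 2032, Jan 12 2033

Every event comes 26 days after the last (26, 26, 26).
Nov 21 2032 + 26 days = Dec 17 2032.
Dec 17 2032 + 26 days = Jan 12 2033.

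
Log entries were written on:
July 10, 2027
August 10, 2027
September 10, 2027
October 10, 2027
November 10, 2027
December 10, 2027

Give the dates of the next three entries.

January 10, 2028; February 10, 2028; March 10, 2028

Each date is the 10th; the gaps (31, 31, 30, 31, 30) track the month lengths.
The rule is the 10th of each month.
Next: January 2028 → January 10, 2028.
February 2028: February 10, 2028.
Next: March 2028 → March 10, 2028.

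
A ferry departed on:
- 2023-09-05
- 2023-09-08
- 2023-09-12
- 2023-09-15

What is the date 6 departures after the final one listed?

2023-10-06

Gaps: 3, 4, 3 days — not constant, but cyclic with period 2.
The events fall on every Tuesday and Friday.
The following Tuesday is 2023-09-19.
Next Friday: 2023-09-22.
The following Tuesday is 2023-09-26.
The following Friday is 2023-09-29.
The following Tuesday is 2023-10-03.
Next Friday: 2023-10-06.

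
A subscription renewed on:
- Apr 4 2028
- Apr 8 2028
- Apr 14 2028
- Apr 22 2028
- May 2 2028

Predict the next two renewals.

Gaps: 4, 6, 8, 10 days — each gap is 2 larger than the previous one.
Next gap: 12 days. May 2 2028 + 12 days = May 14 2028.
Next gap: 14 days. May 14 2028 + 14 days = May 28 2028.

May 14 2028, May 28 2028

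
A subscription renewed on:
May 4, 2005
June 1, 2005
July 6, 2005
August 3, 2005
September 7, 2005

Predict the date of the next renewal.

October 5, 2005

Gaps: 28, 35, 28, 35 days — a mix of 28 and 35. Every date is a Wednesday.
Each is the 1st Wednesday of its month.
1st Wednesday of October 2005: October 5, 2005.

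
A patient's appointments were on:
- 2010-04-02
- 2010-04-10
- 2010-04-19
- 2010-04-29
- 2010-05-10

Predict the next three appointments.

The spacing grows by 1 each time: 8, 9, 10, 11 days.
Next gap: 12 days. 2010-05-10 + 12 days = 2010-05-22.
Next gap: 13 days. 2010-05-22 + 13 days = 2010-06-04.
Next gap: 14 days. 2010-06-04 + 14 days = 2010-06-18.

2010-05-22, 2010-06-04, 2010-06-18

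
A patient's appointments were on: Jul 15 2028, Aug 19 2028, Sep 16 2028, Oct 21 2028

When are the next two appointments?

Gaps: 35, 28, 35 days — a mix of 28 and 35. Every date is a Saturday.
Each is the 3rd Saturday of its month.
3rd Saturday of November 2028: Nov 18 2028.
3rd Saturday of December 2028: Dec 16 2028.

Nov 18 2028, Dec 16 2028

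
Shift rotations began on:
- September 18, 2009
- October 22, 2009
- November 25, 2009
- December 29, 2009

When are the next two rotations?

Gaps between consecutive events: 34, 34, 34 days — a constant 34-day interval.
December 29, 2009 + 34 days = February 1, 2010.
February 1, 2010 + 34 days = March 7, 2010.

February 1, 2010; March 7, 2010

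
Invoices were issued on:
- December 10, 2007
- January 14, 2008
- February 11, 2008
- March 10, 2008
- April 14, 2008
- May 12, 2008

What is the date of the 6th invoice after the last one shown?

November 10, 2008

All dates are Mondays, 35, 28, 28, 35, 28 days apart.
Specifically, the 2nd Monday of each month.
June 2008 — 2nd Monday is June 9, 2008.
July 2008 — 2nd Monday is July 14, 2008.
August 2008 — 2nd Monday is August 11, 2008.
2nd Monday of September 2008: September 8, 2008.
2nd Monday of October 2008: October 13, 2008.
2nd Monday of November 2008: November 10, 2008.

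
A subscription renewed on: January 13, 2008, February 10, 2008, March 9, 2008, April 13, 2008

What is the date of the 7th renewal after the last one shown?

November 9, 2008

These are Sundays at 28- or 35-day spacing (28, 28, 35).
The pattern: 2nd Sunday of the month.
2nd Sunday of May 2008: May 11, 2008.
2nd Sunday of June 2008: June 8, 2008.
2nd Sunday of July 2008: July 13, 2008.
August 2008 — 2nd Sunday is August 10, 2008.
2nd Sunday of September 2008: September 14, 2008.
2nd Sunday of October 2008: October 12, 2008.
2nd Sunday of November 2008: November 9, 2008.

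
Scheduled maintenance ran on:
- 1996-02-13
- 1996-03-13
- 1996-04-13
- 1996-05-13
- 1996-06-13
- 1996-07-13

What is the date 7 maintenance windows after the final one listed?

Gaps: 29, 31, 30, 31, 30 days — not constant. Every event is on the 13th of the month.
Pattern: the 13th of each month.
August 1996: 1996-08-13.
September 1996: 1996-09-13.
October 1996: 1996-10-13.
November 1996: 1996-11-13.
Next: December 1996 → 1996-12-13.
January 1997: 1997-01-13.
February 1997: 1997-02-13.

1997-02-13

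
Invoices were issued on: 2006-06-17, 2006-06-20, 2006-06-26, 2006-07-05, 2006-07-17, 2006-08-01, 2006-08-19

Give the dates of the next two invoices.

2006-09-09, 2006-10-03

The spacing grows by 3 each time: 3, 6, 9, 12, 15, 18 days.
Next gap: 21 days. 2006-08-19 + 21 days = 2006-09-09.
Next gap: 24 days. 2006-09-09 + 24 days = 2006-10-03.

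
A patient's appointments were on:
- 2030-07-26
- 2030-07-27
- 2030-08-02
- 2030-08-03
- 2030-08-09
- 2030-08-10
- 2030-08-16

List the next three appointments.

Every event lands on a Friday or Saturday (gaps cycle 1, 6, 1, 6, 1, 6).
So the schedule is: every Friday and Saturday.
Next Saturday: 2030-08-17.
Next Friday: 2030-08-23.
The following Saturday is 2030-08-24.

2030-08-17, 2030-08-23, 2030-08-24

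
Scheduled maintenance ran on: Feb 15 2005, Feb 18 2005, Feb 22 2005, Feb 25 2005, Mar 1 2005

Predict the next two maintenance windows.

Every event lands on a Tuesday or Friday (gaps cycle 3, 4, 3, 4).
So the schedule is: every Tuesday and Friday.
Next Friday: Mar 4 2005.
The following Tuesday is Mar 8 2005.

Mar 4 2005, Mar 8 2005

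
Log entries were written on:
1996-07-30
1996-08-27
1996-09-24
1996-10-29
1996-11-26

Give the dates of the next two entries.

Every date is a Tuesday; gaps 28, 28, 35, 28 days.
Each is the last Tuesday of its month (at least one falls on the 29th or later, ruling out '4th Tuesday').
Last Tuesday of December 1996: 1996-12-31.
January 1997 ends with Tuesday 1997-01-28.

1996-12-31, 1997-01-28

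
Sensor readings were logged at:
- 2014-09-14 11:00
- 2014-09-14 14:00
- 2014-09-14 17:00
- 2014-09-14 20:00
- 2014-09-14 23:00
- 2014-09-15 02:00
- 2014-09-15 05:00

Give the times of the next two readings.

The interval is a steady 3 hours (3, 3, 3, 3, 3, 3).
2014-09-15 05:00 + 3 h = 2014-09-15 08:00.
2014-09-15 08:00 + 3 h = 2014-09-15 11:00.

2014-09-15 08:00, 2014-09-15 11:00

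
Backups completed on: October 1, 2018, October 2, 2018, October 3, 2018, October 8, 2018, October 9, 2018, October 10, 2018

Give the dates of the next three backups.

October 15, 2018; October 16, 2018; October 17, 2018

The gap pattern 1, 1, 5, 1, 1 repeats every 3 events.
These are the Mondays, Tuesdays and Wednesdays of each week.
Next Monday: October 15, 2018.
Next Tuesday: October 16, 2018.
Next Wednesday: October 17, 2018.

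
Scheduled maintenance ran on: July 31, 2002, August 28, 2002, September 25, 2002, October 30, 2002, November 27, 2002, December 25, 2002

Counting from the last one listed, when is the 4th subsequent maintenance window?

Every date is a Wednesday; gaps 28, 28, 35, 28, 28 days.
Each is the last Wednesday of its month (at least one falls on the 29th or later, ruling out '4th Wednesday').
January 2003 ends with Wednesday January 29, 2003.
February 2003 ends with Wednesday February 26, 2003.
Last Wednesday of March 2003: March 26, 2003.
April 2003 ends with Wednesday April 30, 2003.

April 30, 2003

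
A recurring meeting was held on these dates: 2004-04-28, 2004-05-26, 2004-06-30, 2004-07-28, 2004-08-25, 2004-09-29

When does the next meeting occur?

All Wednesdays; the gaps (28, 35, 28, 28, 35) vary with month length.
This is the last Wednesday of each month.
October 2004 ends with Wednesday 2004-10-27.

2004-10-27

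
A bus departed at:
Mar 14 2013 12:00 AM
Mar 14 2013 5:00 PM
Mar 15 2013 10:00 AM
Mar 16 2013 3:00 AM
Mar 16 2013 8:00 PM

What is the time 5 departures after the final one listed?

Mar 20 2013 9:00 AM

Gaps: 17, 17, 17, 17 hours — each event is 17 hours after the previous one.
Mar 16 2013 8:00 PM + 17 h = Mar 17 2013 1:00 PM.
Mar 17 2013 1:00 PM + 17 h = Mar 18 2013 6:00 AM.
Mar 18 2013 6:00 AM + 17 h = Mar 18 2013 11:00 PM.
Mar 18 2013 11:00 PM + 17 h = Mar 19 2013 4:00 PM.
Mar 19 2013 4:00 PM + 17 h = Mar 20 2013 9:00 AM.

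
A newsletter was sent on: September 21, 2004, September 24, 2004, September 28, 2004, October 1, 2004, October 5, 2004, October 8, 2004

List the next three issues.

October 12, 2004; October 15, 2004; October 19, 2004

The gap pattern 3, 4, 3, 4, 3 repeats every 2 events.
These are the Tuesdays and Fridays of each week.
The following Tuesday is October 12, 2004.
The following Friday is October 15, 2004.
The following Tuesday is October 19, 2004.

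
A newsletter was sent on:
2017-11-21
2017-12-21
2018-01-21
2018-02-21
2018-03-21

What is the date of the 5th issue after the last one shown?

Each date is the 21st; the gaps (30, 31, 31, 28) track the month lengths.
The rule is the 21st of each month.
Next: April 2018 → 2018-04-21.
Next: May 2018 → 2018-05-21.
Next: June 2018 → 2018-06-21.
July 2018: 2018-07-21.
Next: August 2018 → 2018-08-21.

2018-08-21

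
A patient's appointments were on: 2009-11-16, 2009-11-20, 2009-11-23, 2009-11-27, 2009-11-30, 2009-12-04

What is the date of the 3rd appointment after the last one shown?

2009-12-14

Every event lands on a Monday or Friday (gaps cycle 4, 3, 4, 3, 4).
So the schedule is: every Monday and Friday.
The following Monday is 2009-12-07.
The following Friday is 2009-12-11.
The following Monday is 2009-12-14.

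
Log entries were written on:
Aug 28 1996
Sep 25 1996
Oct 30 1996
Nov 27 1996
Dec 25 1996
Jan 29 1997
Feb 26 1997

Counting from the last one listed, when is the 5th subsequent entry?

Jul 30 1997

Every date is a Wednesday; gaps 28, 35, 28, 28, 35, 28 days.
Each is the last Wednesday of its month (at least one falls on the 29th or later, ruling out '4th Wednesday').
March 1997 ends with Wednesday Mar 26 1997.
Last Wednesday of April 1997: Apr 30 1997.
Last Wednesday of May 1997: May 28 1997.
June 1997 ends with Wednesday Jun 25 1997.
July 1997 ends with Wednesday Jul 30 1997.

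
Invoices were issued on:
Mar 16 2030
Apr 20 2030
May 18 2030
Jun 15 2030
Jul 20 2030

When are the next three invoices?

These are Saturdays at 28- or 35-day spacing (35, 28, 28, 35).
The pattern: 3rd Saturday of the month.
August 2030 — 3rd Saturday is Aug 17 2030.
September 2030 — 3rd Saturday is Sep 21 2030.
October 2030 — 3rd Saturday is Oct 19 2030.

Aug 17 2030, Sep 21 2030, Oct 19 2030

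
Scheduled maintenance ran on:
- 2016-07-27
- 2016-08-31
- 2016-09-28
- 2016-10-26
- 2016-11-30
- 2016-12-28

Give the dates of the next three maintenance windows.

2017-01-25, 2017-02-22, 2017-03-29

Every date is a Wednesday; gaps 35, 28, 28, 35, 28 days.
Each is the last Wednesday of its month (at least one falls on the 29th or later, ruling out '4th Wednesday').
January 2017 ends with Wednesday 2017-01-25.
February 2017 ends with Wednesday 2017-02-22.
March 2017 ends with Wednesday 2017-03-29.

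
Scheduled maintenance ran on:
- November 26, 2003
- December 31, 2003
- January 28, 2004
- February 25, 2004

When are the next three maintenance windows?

These are Wednesdays with 35, 28, 28-day gaps.
Each is the final Wednesday of its month — December 31, 2003 is past the 28th, so '4th Wednesday' doesn't fit.
March 2004 ends with Wednesday March 31, 2004.
Last Wednesday of April 2004: April 28, 2004.
Last Wednesday of May 2004: May 26, 2004.

March 31, 2004; April 28, 2004; May 26, 2004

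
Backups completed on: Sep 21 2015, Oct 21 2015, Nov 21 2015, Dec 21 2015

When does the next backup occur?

Jan 21 2016

The day-of-month is always 21 (30, 31, 30 days between events).
So this recurs on the 21st of each month.
January 2016: Jan 21 2016.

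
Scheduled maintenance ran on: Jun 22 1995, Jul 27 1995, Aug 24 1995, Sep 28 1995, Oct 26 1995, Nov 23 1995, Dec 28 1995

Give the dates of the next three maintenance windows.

These are Thursdays at 28- or 35-day spacing (35, 28, 35, 28, 28, 35).
The pattern: 4th Thursday of the month.
4th Thursday of January 1996: Jan 25 1996.
February 1996 — 4th Thursday is Feb 22 1996.
4th Thursday of March 1996: Mar 28 1996.

Jan 25 1996, Feb 22 1996, Mar 28 1996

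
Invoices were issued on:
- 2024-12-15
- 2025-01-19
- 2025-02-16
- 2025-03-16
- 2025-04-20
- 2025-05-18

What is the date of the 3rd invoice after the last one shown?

These are Sundays at 28- or 35-day spacing (35, 28, 28, 35, 28).
The pattern: 3rd Sunday of the month.
June 2025 — 3rd Sunday is 2025-06-15.
3rd Sunday of July 2025: 2025-07-20.
3rd Sunday of August 2025: 2025-08-17.

2025-08-17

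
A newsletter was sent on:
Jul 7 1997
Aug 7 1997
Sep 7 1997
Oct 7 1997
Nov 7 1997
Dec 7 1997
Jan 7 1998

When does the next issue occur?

Feb 7 1998

Gaps: 31, 31, 30, 31, 30, 31 days — not constant. Every event is on the 7th of the month.
Pattern: the 7th of each month.
Next: February 1998 → Feb 7 1998.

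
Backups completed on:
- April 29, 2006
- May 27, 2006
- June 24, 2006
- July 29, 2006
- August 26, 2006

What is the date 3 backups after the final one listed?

These are Saturdays with 28, 28, 35, 28-day gaps.
Each is the final Saturday of its month — April 29, 2006 is past the 28th, so '4th Saturday' doesn't fit.
September 2006 ends with Saturday September 30, 2006.
Last Saturday of October 2006: October 28, 2006.
November 2006 ends with Saturday November 25, 2006.

November 25, 2006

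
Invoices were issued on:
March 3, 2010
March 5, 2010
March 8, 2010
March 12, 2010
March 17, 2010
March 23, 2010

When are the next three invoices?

March 30, 2010; April 7, 2010; April 16, 2010

Gaps: 2, 3, 4, 5, 6 days — each gap is 1 larger than the previous one.
Next gap: 7 days. March 23, 2010 + 7 days = March 30, 2010.
Next gap: 8 days. March 30, 2010 + 8 days = April 7, 2010.
Next gap: 9 days. April 7, 2010 + 9 days = April 16, 2010.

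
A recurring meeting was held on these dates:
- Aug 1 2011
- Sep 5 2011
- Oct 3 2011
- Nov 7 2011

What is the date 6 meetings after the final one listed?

All dates are Mondays, 35, 28, 35 days apart.
Specifically, the 1st Monday of each month.
1st Monday of December 2011: Dec 5 2011.
1st Monday of January 2012: Jan 2 2012.
February 2012 — 1st Monday is Feb 6 2012.
1st Monday of March 2012: Mar 5 2012.
1st Monday of April 2012: Apr 2 2012.
1st Monday of May 2012: May 7 2012.

May 7 2012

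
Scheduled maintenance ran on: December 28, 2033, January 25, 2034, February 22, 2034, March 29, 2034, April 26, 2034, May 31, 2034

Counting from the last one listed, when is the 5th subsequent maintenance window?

These are Wednesdays with 28, 28, 35, 28, 35-day gaps.
Each is the final Wednesday of its month — March 29, 2034 is past the 28th, so '4th Wednesday' doesn't fit.
Last Wednesday of June 2034: June 28, 2034.
Last Wednesday of July 2034: July 26, 2034.
Last Wednesday of August 2034: August 30, 2034.
September 2034 ends with Wednesday September 27, 2034.
October 2034 ends with Wednesday October 25, 2034.

October 25, 2034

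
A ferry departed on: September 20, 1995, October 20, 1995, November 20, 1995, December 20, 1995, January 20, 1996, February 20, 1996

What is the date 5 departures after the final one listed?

Gaps: 30, 31, 30, 31, 31 days — not constant. Every event is on the 20th of the month.
Pattern: the 20th of each month.
March 1996: March 20, 1996.
April 1996: April 20, 1996.
May 1996: May 20, 1996.
June 1996: June 20, 1996.
Next: July 1996 → July 20, 1996.

July 20, 1996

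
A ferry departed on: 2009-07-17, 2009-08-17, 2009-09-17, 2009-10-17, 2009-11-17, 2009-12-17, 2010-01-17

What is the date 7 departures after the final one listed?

2010-08-17

Each date is the 17th; the gaps (31, 31, 30, 31, 30, 31) track the month lengths.
The rule is the 17th of each month.
February 2010: 2010-02-17.
Next: March 2010 → 2010-03-17.
April 2010: 2010-04-17.
Next: May 2010 → 2010-05-17.
Next: June 2010 → 2010-06-17.
Next: July 2010 → 2010-07-17.
Next: August 2010 → 2010-08-17.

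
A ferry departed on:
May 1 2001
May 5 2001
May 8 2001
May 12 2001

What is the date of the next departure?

Gaps: 4, 3, 4 days — not constant, but cyclic with period 2.
The events fall on every Tuesday and Saturday.
Next Tuesday: May 15 2001.

May 15 2001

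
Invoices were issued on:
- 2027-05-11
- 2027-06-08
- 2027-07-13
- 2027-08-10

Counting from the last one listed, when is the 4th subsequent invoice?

All dates are Tuesdays, 28, 35, 28 days apart.
Specifically, the 2nd Tuesday of each month.
2nd Tuesday of September 2027: 2027-09-14.
2nd Tuesday of October 2027: 2027-10-12.
2nd Tuesday of November 2027: 2027-11-09.
2nd Tuesday of December 2027: 2027-12-14.

2027-12-14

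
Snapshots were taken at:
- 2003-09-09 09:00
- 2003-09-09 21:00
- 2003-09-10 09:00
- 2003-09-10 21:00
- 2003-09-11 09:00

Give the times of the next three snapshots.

Spacing: 12, 12, 12, 12 h — constant 12 h.
2003-09-11 09:00 + 12 h = 2003-09-11 21:00.
2003-09-11 21:00 + 12 h = 2003-09-12 09:00.
2003-09-12 09:00 + 12 h = 2003-09-12 21:00.

2003-09-11 21:00, 2003-09-12 09:00, 2003-09-12 21:00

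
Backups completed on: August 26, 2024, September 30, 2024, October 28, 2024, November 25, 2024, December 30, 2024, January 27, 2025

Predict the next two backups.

February 24, 2025; March 31, 2025

These are Mondays with 35, 28, 28, 35, 28-day gaps.
Each is the final Monday of its month — September 30, 2024 is past the 28th, so '4th Monday' doesn't fit.
Last Monday of February 2025: February 24, 2025.
Last Monday of March 2025: March 31, 2025.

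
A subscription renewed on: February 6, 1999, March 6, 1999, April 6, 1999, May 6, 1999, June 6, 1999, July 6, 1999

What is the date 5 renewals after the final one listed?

Gaps: 28, 31, 30, 31, 30 days — not constant. Every event is on the 6th of the month.
Pattern: the 6th of each month.
August 1999: August 6, 1999.
September 1999: September 6, 1999.
Next: October 1999 → October 6, 1999.
November 1999: November 6, 1999.
December 1999: December 6, 1999.

December 6, 1999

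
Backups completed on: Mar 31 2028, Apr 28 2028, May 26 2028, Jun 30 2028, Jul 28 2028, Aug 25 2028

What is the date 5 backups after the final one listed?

Every date is a Friday; gaps 28, 28, 35, 28, 28 days.
Each is the last Friday of its month (at least one falls on the 29th or later, ruling out '4th Friday').
Last Friday of September 2028: Sep 29 2028.
October 2028 ends with Friday Oct 27 2028.
Last Friday of November 2028: Nov 24 2028.
December 2028 ends with Friday Dec 29 2028.
January 2029 ends with Friday Jan 26 2029.

Jan 26 2029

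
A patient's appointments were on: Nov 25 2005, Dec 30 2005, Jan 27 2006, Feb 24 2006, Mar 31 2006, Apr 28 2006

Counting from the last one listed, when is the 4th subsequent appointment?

All Fridays; the gaps (35, 28, 28, 35, 28) vary with month length.
This is the last Friday of each month.
Last Friday of May 2006: May 26 2006.
June 2006 ends with Friday Jun 30 2006.
Last Friday of July 2006: Jul 28 2006.
August 2006 ends with Friday Aug 25 2006.

Aug 25 2006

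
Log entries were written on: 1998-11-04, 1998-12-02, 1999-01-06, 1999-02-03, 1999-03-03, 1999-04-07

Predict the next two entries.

Gaps: 28, 35, 28, 28, 35 days — a mix of 28 and 35. Every date is a Wednesday.
Each is the 1st Wednesday of its month.
May 1999 — 1st Wednesday is 1999-05-05.
1st Wednesday of June 1999: 1999-06-02.

1999-05-05, 1999-06-02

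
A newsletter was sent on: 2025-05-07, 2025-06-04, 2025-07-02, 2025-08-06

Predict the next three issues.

2025-09-03, 2025-10-01, 2025-11-05

Gaps: 28, 28, 35 days — a mix of 28 and 35. Every date is a Wednesday.
Each is the 1st Wednesday of its month.
September 2025 — 1st Wednesday is 2025-09-03.
October 2025 — 1st Wednesday is 2025-10-01.
1st Wednesday of November 2025: 2025-11-05.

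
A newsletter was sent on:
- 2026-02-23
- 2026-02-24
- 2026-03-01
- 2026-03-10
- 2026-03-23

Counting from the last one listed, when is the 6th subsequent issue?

2026-09-01

The spacing grows by 4 each time: 1, 5, 9, 13 days.
Next gap: 17 days. 2026-03-23 + 17 days = 2026-04-09.
Next gap: 21 days. 2026-04-09 + 21 days = 2026-04-30.
Next gap: 25 days. 2026-04-30 + 25 days = 2026-05-25.
Next gap: 29 days. 2026-05-25 + 29 days = 2026-06-23.
Next gap: 33 days. 2026-06-23 + 33 days = 2026-07-26.
Next gap: 37 days. 2026-07-26 + 37 days = 2026-09-01.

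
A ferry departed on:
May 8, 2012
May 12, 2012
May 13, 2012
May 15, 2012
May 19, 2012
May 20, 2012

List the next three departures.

Gaps: 4, 1, 2, 4, 1 days — not constant, but cyclic with period 3.
The events fall on every Tuesday, Saturday and Sunday.
Next Tuesday: May 22, 2012.
Next Saturday: May 26, 2012.
The following Sunday is May 27, 2012.

May 22, 2012; May 26, 2012; May 27, 2012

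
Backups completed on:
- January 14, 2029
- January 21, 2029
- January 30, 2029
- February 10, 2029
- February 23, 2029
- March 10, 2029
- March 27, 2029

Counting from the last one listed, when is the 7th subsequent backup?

Intervals are 7, 9, 11, 13, 15, 17 days — an arithmetic progression with common difference 2.
Next gap: 19 days. March 27, 2029 + 19 days = April 15, 2029.
Next gap: 21 days. April 15, 2029 + 21 days = May 6, 2029.
Next gap: 23 days. May 6, 2029 + 23 days = May 29, 2029.
Next gap: 25 days. May 29, 2029 + 25 days = June 23, 2029.
Next gap: 27 days. June 23, 2029 + 27 days = July 20, 2029.
Next gap: 29 days. July 20, 2029 + 29 days = August 18, 2029.
Next gap: 31 days. August 18, 2029 + 31 days = September 18, 2029.

September 18, 2029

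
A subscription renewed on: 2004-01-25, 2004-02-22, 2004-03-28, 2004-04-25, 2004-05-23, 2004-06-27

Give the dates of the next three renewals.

2004-07-25, 2004-08-22, 2004-09-26

These are Sundays at 28- or 35-day spacing (28, 35, 28, 28, 35).
The pattern: 4th Sunday of the month.
4th Sunday of July 2004: 2004-07-25.
4th Sunday of August 2004: 2004-08-22.
4th Sunday of September 2004: 2004-09-26.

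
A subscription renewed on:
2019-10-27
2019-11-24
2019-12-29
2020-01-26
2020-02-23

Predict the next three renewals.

2020-03-29, 2020-04-26, 2020-05-31

All Sundays; the gaps (28, 35, 28, 28) vary with month length.
This is the last Sunday of each month.
Last Sunday of March 2020: 2020-03-29.
April 2020 ends with Sunday 2020-04-26.
Last Sunday of May 2020: 2020-05-31.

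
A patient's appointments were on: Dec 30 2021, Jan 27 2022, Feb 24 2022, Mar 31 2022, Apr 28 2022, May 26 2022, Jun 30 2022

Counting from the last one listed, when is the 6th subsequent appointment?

Every date is a Thursday; gaps 28, 28, 35, 28, 28, 35 days.
Each is the last Thursday of its month (at least one falls on the 29th or later, ruling out '4th Thursday').
Last Thursday of July 2022: Jul 28 2022.
August 2022 ends with Thursday Aug 25 2022.
September 2022 ends with Thursday Sep 29 2022.
October 2022 ends with Thursday Oct 27 2022.
November 2022 ends with Thursday Nov 24 2022.
Last Thursday of December 2022: Dec 29 2022.

Dec 29 2022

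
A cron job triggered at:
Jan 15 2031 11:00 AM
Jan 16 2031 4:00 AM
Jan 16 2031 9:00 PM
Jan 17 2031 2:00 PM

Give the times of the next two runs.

Spacing: 17, 17, 17 h — constant 17 h.
Jan 17 2031 2:00 PM + 17 h = Jan 18 2031 7:00 AM.
Jan 18 2031 7:00 AM + 17 h = Jan 19 2031 12:00 AM.

Jan 18 2031 7:00 AM, Jan 19 2031 12:00 AM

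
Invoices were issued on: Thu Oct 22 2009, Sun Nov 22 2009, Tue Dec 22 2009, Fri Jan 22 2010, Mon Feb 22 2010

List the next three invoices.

Each date is the 22nd; the gaps (31, 30, 31, 31) track the month lengths.
The rule is the 22nd of each month.
March 2010: Mon Mar 22 2010.
Next: April 2010 → Thu Apr 22 2010.
Next: May 2010 → Sat May 22 2010.

Mon Mar 22 2010, Thu Apr 22 2010, Sat May 22 2010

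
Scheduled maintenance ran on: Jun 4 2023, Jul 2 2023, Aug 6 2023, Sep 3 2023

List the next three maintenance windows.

Oct 1 2023, Nov 5 2023, Dec 3 2023

All dates are Sundays, 28, 35, 28 days apart.
Specifically, the 1st Sunday of each month.
1st Sunday of October 2023: Oct 1 2023.
November 2023 — 1st Sunday is Nov 5 2023.
1st Sunday of December 2023: Dec 3 2023.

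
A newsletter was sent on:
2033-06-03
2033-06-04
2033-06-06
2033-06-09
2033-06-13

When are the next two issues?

The spacing grows by 1 each time: 1, 2, 3, 4 days.
Next gap: 5 days. 2033-06-13 + 5 days = 2033-06-18.
Next gap: 6 days. 2033-06-18 + 6 days = 2033-06-24.

2033-06-18, 2033-06-24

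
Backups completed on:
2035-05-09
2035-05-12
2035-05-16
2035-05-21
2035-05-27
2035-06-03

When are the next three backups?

2035-06-11, 2035-06-20, 2035-06-30

Gaps: 3, 4, 5, 6, 7 days — each gap is 1 larger than the previous one.
Next gap: 8 days. 2035-06-03 + 8 days = 2035-06-11.
Next gap: 9 days. 2035-06-11 + 9 days = 2035-06-20.
Next gap: 10 days. 2035-06-20 + 10 days = 2035-06-30.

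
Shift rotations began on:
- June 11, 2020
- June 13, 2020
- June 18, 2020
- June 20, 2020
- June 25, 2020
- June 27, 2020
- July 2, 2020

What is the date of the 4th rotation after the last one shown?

July 16, 2020

The gap pattern 2, 5, 2, 5, 2, 5 repeats every 2 events.
These are the Thursdays and Saturdays of each week.
The following Saturday is July 4, 2020.
Next Thursday: July 9, 2020.
Next Saturday: July 11, 2020.
The following Thursday is July 16, 2020.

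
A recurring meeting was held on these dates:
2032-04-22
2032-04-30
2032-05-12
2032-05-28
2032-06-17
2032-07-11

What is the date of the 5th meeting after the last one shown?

Gaps: 8, 12, 16, 20, 24 days — each gap is 4 larger than the previous one.
Next gap: 28 days. 2032-07-11 + 28 days = 2032-08-08.
Next gap: 32 days. 2032-08-08 + 32 days = 2032-09-09.
Next gap: 36 days. 2032-09-09 + 36 days = 2032-10-15.
Next gap: 40 days. 2032-10-15 + 40 days = 2032-11-24.
Next gap: 44 days. 2032-11-24 + 44 days = 2033-01-07.

2033-01-07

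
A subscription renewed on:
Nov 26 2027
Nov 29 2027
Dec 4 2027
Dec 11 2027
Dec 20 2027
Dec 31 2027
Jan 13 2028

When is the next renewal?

The spacing grows by 2 each time: 3, 5, 7, 9, 11, 13 days.
Next gap: 15 days. Jan 13 2028 + 15 days = Jan 28 2028.

Jan 28 2028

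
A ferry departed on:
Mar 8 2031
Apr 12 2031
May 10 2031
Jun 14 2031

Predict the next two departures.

Jul 12 2031, Aug 9 2031

All dates are Saturdays, 35, 28, 35 days apart.
Specifically, the 2nd Saturday of each month.
July 2031 — 2nd Saturday is Jul 12 2031.
August 2031 — 2nd Saturday is Aug 9 2031.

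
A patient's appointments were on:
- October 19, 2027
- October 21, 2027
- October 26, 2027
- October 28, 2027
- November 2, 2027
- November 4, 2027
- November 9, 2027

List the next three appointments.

November 11, 2027; November 16, 2027; November 18, 2027

The gap pattern 2, 5, 2, 5, 2, 5 repeats every 2 events.
These are the Tuesdays and Thursdays of each week.
Next Thursday: November 11, 2027.
Next Tuesday: November 16, 2027.
The following Thursday is November 18, 2027.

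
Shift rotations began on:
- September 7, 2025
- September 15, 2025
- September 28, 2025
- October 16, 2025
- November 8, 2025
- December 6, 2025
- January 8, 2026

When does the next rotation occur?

February 15, 2026

Gaps: 8, 13, 18, 23, 28, 33 days — each gap is 5 larger than the previous one.
Next gap: 38 days. January 8, 2026 + 38 days = February 15, 2026.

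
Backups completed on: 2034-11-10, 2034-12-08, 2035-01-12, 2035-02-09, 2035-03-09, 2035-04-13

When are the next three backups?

2035-05-11, 2035-06-08, 2035-07-13

Gaps: 28, 35, 28, 28, 35 days — a mix of 28 and 35. Every date is a Friday.
Each is the 2nd Friday of its month.
May 2035 — 2nd Friday is 2035-05-11.
2nd Friday of June 2035: 2035-06-08.
July 2035 — 2nd Friday is 2035-07-13.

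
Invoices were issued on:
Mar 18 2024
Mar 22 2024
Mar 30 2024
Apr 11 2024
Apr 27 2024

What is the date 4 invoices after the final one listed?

Aug 9 2024

Intervals are 4, 8, 12, 16 days — an arithmetic progression with common difference 4.
Next gap: 20 days. Apr 27 2024 + 20 days = May 17 2024.
Next gap: 24 days. May 17 2024 + 24 days = Jun 10 2024.
Next gap: 28 days. Jun 10 2024 + 28 days = Jul 8 2024.
Next gap: 32 days. Jul 8 2024 + 32 days = Aug 9 2024.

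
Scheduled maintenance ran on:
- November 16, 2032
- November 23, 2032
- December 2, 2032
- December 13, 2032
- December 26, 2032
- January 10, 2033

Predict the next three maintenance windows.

January 27, 2033; February 15, 2033; March 8, 2033

Intervals are 7, 9, 11, 13, 15 days — an arithmetic progression with common difference 2.
Next gap: 17 days. January 10, 2033 + 17 days = January 27, 2033.
Next gap: 19 days. January 27, 2033 + 19 days = February 15, 2033.
Next gap: 21 days. February 15, 2033 + 21 days = March 8, 2033.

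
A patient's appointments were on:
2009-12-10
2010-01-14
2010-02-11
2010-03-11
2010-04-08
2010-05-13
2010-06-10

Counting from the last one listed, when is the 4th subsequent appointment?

2010-10-14

These are Thursdays at 28- or 35-day spacing (35, 28, 28, 28, 35, 28).
The pattern: 2nd Thursday of the month.
2nd Thursday of July 2010: 2010-07-08.
August 2010 — 2nd Thursday is 2010-08-12.
2nd Thursday of September 2010: 2010-09-09.
2nd Thursday of October 2010: 2010-10-14.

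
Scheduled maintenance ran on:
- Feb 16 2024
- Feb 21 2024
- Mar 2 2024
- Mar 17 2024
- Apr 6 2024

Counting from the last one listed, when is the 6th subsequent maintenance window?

Nov 17 2024

Intervals are 5, 10, 15, 20 days — an arithmetic progression with common difference 5.
Next gap: 25 days. Apr 6 2024 + 25 days = May 1 2024.
Next gap: 30 days. May 1 2024 + 30 days = May 31 2024.
Next gap: 35 days. May 31 2024 + 35 days = Jul 5 2024.
Next gap: 40 days. Jul 5 2024 + 40 days = Aug 14 2024.
Next gap: 45 days. Aug 14 2024 + 45 days = Sep 28 2024.
Next gap: 50 days. Sep 28 2024 + 50 days = Nov 17 2024.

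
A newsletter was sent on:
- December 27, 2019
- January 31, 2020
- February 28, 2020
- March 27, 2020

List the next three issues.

These are Fridays with 35, 28, 28-day gaps.
Each is the final Friday of its month — January 31, 2020 is past the 28th, so '4th Friday' doesn't fit.
Last Friday of April 2020: April 24, 2020.
Last Friday of May 2020: May 29, 2020.
Last Friday of June 2020: June 26, 2020.

April 24, 2020; May 29, 2020; June 26, 2020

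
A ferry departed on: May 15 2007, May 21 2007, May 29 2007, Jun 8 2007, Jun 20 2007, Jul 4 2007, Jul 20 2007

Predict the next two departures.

Gaps: 6, 8, 10, 12, 14, 16 days — each gap is 2 larger than the previous one.
Next gap: 18 days. Jul 20 2007 + 18 days = Aug 7 2007.
Next gap: 20 days. Aug 7 2007 + 20 days = Aug 27 2007.

Aug 7 2007, Aug 27 2007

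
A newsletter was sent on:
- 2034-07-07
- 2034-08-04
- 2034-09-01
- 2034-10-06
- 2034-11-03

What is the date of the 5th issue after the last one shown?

2035-04-06

Gaps: 28, 28, 35, 28 days — a mix of 28 and 35. Every date is a Friday.
Each is the 1st Friday of its month.
1st Friday of December 2034: 2034-12-01.
January 2035 — 1st Friday is 2035-01-05.
February 2035 — 1st Friday is 2035-02-02.
1st Friday of March 2035: 2035-03-02.
1st Friday of April 2035: 2035-04-06.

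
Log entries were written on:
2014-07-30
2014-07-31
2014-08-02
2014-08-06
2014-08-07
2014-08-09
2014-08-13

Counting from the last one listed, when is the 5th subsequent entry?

2014-08-23

The gap pattern 1, 2, 4, 1, 2, 4 repeats every 3 events.
These are the Wednesdays, Thursdays and Saturdays of each week.
The following Thursday is 2014-08-14.
The following Saturday is 2014-08-16.
Next Wednesday: 2014-08-20.
Next Thursday: 2014-08-21.
The following Saturday is 2014-08-23.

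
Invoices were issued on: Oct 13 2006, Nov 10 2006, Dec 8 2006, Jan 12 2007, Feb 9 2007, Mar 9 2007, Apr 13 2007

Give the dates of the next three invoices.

May 11 2007, Jun 8 2007, Jul 13 2007

These are Fridays at 28- or 35-day spacing (28, 28, 35, 28, 28, 35).
The pattern: 2nd Friday of the month.
2nd Friday of May 2007: May 11 2007.
June 2007 — 2nd Friday is Jun 8 2007.
July 2007 — 2nd Friday is Jul 13 2007.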